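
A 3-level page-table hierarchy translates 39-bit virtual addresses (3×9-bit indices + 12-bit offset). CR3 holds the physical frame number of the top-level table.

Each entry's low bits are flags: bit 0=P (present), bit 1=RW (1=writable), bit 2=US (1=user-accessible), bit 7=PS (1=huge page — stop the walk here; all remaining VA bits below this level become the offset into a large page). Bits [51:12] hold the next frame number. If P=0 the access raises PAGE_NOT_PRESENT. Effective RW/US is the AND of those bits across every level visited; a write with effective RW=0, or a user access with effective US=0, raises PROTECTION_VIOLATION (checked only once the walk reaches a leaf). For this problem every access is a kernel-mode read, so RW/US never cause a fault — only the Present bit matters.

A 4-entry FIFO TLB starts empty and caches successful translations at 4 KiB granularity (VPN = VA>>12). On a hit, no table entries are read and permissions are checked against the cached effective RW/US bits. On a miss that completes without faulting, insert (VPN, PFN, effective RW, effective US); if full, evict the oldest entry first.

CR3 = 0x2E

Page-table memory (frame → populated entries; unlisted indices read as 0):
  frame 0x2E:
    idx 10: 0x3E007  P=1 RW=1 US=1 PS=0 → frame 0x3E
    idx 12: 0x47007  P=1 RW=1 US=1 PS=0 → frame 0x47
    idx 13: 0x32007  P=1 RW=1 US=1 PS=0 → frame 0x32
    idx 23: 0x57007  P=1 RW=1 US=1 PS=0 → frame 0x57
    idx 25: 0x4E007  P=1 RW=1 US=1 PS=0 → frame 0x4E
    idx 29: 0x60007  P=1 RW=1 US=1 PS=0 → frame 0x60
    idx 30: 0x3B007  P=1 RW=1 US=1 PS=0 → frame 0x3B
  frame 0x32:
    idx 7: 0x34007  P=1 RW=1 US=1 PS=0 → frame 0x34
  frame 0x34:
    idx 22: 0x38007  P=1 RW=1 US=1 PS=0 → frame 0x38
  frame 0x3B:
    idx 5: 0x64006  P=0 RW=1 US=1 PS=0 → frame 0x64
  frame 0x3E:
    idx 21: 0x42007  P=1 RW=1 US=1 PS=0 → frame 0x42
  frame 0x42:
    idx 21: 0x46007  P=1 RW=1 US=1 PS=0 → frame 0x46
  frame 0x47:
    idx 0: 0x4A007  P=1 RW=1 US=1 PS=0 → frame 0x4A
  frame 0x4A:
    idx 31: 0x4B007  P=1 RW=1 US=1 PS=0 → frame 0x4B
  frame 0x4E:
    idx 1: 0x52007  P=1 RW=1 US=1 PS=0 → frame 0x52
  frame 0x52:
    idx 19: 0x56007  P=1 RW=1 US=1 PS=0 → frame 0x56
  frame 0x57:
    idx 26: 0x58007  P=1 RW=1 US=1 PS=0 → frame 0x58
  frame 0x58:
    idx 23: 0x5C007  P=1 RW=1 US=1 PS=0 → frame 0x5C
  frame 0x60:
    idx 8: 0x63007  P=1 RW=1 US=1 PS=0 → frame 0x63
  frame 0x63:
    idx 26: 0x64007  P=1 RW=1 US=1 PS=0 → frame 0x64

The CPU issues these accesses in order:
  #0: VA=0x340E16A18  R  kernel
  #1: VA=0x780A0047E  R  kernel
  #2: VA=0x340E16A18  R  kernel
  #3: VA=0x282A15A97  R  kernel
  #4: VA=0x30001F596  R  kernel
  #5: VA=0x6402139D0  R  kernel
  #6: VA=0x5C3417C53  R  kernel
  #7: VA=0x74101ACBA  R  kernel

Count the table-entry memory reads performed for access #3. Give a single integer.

Per-access translation:
#0 VA=0x340E16A18 (r,kernel):
  L0: frame=0x2E idx=13 entry=0x32007 [P=1 RW=1 US=1 PS=0]
  L1: frame=0x32 idx=7 entry=0x34007 [P=1 RW=1 US=1 PS=0]
  L2: frame=0x34 idx=22 entry=0x38007 [P=1 RW=1 US=1 PS=0]
  ✓ 0x38A18  — 3 lookups
#1 VA=0x780A0047E (r,kernel):
  L0: frame=0x2E idx=30 entry=0x3B007 [P=1 RW=1 US=1 PS=0]
  L1: frame=0x3B idx=5 entry=0x64006 [P=0 RW=1 US=1 PS=0]
  → PAGE_NOT_PRESENT  (2 entries read)
#2 VA=0x340E16A18 (r,kernel):
  TLB hit vpn=0x340E16 → PA=0x38A18
#3 VA=0x282A15A97 (r,kernel):
  L0: frame=0x2E idx=10 entry=0x3E007 [P=1 RW=1 US=1 PS=0]
  L1: frame=0x3E idx=21 entry=0x42007 [P=1 RW=1 US=1 PS=0]
  L2: frame=0x42 idx=21 entry=0x46007 [P=1 RW=1 US=1 PS=0]
  ✓ 0x46A97  — 3 lookups
#4 VA=0x30001F596 (r,kernel):
  L0: frame=0x2E idx=12 entry=0x47007 [P=1 RW=1 US=1 PS=0]
  L1: frame=0x47 idx=0 entry=0x4A007 [P=1 RW=1 US=1 PS=0]
  L2: frame=0x4A idx=31 entry=0x4B007 [P=1 RW=1 US=1 PS=0]
  ✓ 0x4B596  — 3 lookups
#5 VA=0x6402139D0 (r,kernel):
  L0: frame=0x2E idx=25 entry=0x4E007 [P=1 RW=1 US=1 PS=0]
  L1: frame=0x4E idx=1 entry=0x52007 [P=1 RW=1 US=1 PS=0]
  L2: frame=0x52 idx=19 entry=0x56007 [P=1 RW=1 US=1 PS=0]
  ✓ 0x569D0  — 3 lookups
#6 VA=0x5C3417C53 (r,kernel):
  L0: frame=0x2E idx=23 entry=0x57007 [P=1 RW=1 US=1 PS=0]
  L1: frame=0x57 idx=26 entry=0x58007 [P=1 RW=1 US=1 PS=0]
  L2: frame=0x58 idx=23 entry=0x5C007 [P=1 RW=1 US=1 PS=0]
  ✓ 0x5CC53  — 3 lookups
#7 VA=0x74101ACBA (r,kernel):
  L0: frame=0x2E idx=29 entry=0x60007 [P=1 RW=1 US=1 PS=0]
  L1: frame=0x60 idx=8 entry=0x63007 [P=1 RW=1 US=1 PS=0]
  L2: frame=0x63 idx=26 entry=0x64007 [P=1 RW=1 US=1 PS=0]
  ✓ 0x64CBA  — 3 lookups

Entries read for #3: 3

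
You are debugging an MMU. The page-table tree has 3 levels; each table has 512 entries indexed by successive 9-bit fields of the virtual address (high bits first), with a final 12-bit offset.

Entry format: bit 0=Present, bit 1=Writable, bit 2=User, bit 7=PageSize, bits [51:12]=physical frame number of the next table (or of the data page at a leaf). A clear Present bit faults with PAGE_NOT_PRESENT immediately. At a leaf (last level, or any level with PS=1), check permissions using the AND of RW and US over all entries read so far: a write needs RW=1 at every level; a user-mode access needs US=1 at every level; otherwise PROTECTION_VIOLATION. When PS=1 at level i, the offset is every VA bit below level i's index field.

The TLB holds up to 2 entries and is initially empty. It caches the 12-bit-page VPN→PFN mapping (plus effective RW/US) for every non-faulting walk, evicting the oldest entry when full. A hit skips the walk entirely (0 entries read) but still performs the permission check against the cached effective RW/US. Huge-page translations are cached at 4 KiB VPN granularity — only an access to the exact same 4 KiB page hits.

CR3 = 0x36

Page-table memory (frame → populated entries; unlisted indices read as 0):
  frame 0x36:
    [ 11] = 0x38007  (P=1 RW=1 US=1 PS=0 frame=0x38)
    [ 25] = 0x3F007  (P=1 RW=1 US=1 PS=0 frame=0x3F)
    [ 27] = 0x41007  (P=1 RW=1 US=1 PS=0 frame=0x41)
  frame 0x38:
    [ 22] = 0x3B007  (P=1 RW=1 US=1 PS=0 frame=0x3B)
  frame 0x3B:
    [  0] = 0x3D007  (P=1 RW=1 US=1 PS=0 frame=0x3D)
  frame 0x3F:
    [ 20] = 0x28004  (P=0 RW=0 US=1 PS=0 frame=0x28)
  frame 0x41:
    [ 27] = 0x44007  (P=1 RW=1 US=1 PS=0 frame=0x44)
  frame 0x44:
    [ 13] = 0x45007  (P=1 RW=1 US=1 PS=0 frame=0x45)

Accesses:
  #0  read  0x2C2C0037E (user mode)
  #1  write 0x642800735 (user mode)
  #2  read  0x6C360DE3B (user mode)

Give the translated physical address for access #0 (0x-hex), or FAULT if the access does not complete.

Per-access translation:
#0 VA=0x2C2C0037E (r,user):
  L0: frame=0x36 idx=11 entry=0x38007 [P=1 RW=1 US=1 PS=0]
  L1: frame=0x38 idx=22 entry=0x3B007 [P=1 RW=1 US=1 PS=0]
  L2: frame=0x3B idx=0 entry=0x3D007 [P=1 RW=1 US=1 PS=0]
  ✓ 0x3D37E  — 3 lookups
#1 VA=0x642800735 (w,user):
  L0: frame=0x36 idx=25 entry=0x3F007 [P=1 RW=1 US=1 PS=0]
  L1: frame=0x3F idx=20 entry=0x28004 [P=0 RW=0 US=1 PS=0]
  ✗ PAGE_NOT_PRESENT  [2 reads]
#2 VA=0x6C360DE3B (r,user):
  L0: frame=0x36 idx=27 entry=0x41007 [P=1 RW=1 US=1 PS=0]
  L1: frame=0x41 idx=27 entry=0x44007 [P=1 RW=1 US=1 PS=0]
  L2: frame=0x44 idx=13 entry=0x45007 [P=1 RW=1 US=1 PS=0]
  ✓ 0x45E3B  — 3 lookups

Access #0 PA: 0x3D37E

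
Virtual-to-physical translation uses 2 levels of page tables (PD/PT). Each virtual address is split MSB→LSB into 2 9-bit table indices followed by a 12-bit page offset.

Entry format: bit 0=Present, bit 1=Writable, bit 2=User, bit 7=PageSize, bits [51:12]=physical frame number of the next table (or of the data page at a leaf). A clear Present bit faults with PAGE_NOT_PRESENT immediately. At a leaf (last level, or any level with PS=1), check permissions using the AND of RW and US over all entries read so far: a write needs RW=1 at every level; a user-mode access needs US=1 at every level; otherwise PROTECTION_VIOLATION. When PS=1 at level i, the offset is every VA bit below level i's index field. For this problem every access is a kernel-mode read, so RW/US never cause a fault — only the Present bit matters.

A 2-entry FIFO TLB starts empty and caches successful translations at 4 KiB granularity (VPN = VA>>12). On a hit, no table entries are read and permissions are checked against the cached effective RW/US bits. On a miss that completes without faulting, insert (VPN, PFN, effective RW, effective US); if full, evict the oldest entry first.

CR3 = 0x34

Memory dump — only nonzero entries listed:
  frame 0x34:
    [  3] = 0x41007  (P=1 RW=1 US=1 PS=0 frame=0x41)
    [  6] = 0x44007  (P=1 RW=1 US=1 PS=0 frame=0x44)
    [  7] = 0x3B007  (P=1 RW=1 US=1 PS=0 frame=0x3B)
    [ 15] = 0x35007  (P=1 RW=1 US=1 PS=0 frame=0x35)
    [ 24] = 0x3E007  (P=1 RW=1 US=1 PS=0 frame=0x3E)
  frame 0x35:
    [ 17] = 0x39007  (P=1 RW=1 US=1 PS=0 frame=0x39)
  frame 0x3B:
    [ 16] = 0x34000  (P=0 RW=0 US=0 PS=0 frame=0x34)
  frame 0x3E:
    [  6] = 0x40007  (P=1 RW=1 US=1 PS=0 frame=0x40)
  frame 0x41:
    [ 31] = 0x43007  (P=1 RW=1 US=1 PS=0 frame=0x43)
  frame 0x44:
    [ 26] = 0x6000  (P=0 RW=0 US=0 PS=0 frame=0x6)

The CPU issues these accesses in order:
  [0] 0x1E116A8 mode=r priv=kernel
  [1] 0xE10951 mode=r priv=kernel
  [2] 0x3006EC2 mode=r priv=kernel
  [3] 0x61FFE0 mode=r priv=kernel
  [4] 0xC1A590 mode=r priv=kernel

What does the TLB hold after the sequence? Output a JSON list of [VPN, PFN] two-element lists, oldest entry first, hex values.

Per-access translation:
#0 VA=0x1E116A8 (r,kernel):
  L0: frame=0x34 idx=15 entry=0x35007 [P=1 RW=1 US=1 PS=0]
  L1: frame=0x35 idx=17 entry=0x39007 [P=1 RW=1 US=1 PS=0]
  ✓ 0x396A8  — 2 lookups
#1 VA=0xE10951 (r,kernel):
  L0: frame=0x34 idx=7 entry=0x3B007 [P=1 RW=1 US=1 PS=0]
  L1: frame=0x3B idx=16 entry=0x34000 [P=0 RW=0 US=0 PS=0]
  ⇒ fault: PAGE_NOT_PRESENT  — 2 lookups
#2 VA=0x3006EC2 (r,kernel):
  L0: frame=0x34 idx=24 entry=0x3E007 [P=1 RW=1 US=1 PS=0]
  L1: frame=0x3E idx=6 entry=0x40007 [P=1 RW=1 US=1 PS=0]
  ✓ 0x40EC2  — 2 lookups
#3 VA=0x61FFE0 (r,kernel):
  L0: frame=0x34 idx=3 entry=0x41007 [P=1 RW=1 US=1 PS=0]
  L1: frame=0x41 idx=31 entry=0x43007 [P=1 RW=1 US=1 PS=0]
  ✓ 0x43FE0  — 2 lookups
#4 VA=0xC1A590 (r,kernel):
  L0: frame=0x34 idx=6 entry=0x44007 [P=1 RW=1 US=1 PS=0]
  L1: frame=0x44 idx=26 entry=0x6000 [P=0 RW=0 US=0 PS=0]
  ⇒ fault: PAGE_NOT_PRESENT  — 2 lookups

TLB: [["0x3006", "0x40"], ["0x61F", "0x43"]]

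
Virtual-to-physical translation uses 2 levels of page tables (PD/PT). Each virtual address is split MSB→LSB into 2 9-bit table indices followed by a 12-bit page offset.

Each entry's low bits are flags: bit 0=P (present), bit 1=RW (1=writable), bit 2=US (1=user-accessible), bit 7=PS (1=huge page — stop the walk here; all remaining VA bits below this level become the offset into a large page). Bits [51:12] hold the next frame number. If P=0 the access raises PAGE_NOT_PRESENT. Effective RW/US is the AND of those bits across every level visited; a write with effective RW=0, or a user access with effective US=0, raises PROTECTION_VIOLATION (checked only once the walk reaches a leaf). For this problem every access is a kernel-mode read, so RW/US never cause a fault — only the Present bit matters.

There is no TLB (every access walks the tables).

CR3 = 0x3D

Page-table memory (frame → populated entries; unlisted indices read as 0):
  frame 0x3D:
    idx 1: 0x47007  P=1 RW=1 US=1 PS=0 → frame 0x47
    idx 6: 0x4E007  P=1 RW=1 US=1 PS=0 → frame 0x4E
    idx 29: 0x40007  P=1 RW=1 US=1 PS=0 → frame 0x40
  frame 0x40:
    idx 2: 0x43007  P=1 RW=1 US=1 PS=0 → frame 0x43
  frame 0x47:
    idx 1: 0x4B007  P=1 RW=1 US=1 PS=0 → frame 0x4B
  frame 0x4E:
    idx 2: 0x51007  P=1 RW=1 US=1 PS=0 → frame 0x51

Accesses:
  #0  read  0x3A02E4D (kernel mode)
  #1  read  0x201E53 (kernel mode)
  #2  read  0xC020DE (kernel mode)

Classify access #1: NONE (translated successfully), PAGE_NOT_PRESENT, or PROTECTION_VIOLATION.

Walk each access:
#0 VA=0x3A02E4D (r,kernel):
  [0] read 0x3D idx=29: raw=0x40007 flags P=1 W=1 U=1 S=0
  [1] read 0x40 idx=2: raw=0x43007 flags P=1 W=1 U=1 S=0
  → PA=0x43E4D  (2 entries read)
#1 VA=0x201E53 (r,kernel):
  [0] read 0x3D idx=1: raw=0x47007 flags P=1 W=1 U=1 S=0
  [1] read 0x47 idx=1: raw=0x4B007 flags P=1 W=1 U=1 S=0
  → PA=0x4BE53  (2 entries read)
#2 VA=0xC020DE (r,kernel):
  [0] read 0x3D idx=6: raw=0x4E007 flags P=1 W=1 U=1 S=0
  [1] read 0x4E idx=2: raw=0x51007 flags P=1 W=1 U=1 S=0
  → PA=0x510DE  (2 entries read)

Access #1 fault: NONE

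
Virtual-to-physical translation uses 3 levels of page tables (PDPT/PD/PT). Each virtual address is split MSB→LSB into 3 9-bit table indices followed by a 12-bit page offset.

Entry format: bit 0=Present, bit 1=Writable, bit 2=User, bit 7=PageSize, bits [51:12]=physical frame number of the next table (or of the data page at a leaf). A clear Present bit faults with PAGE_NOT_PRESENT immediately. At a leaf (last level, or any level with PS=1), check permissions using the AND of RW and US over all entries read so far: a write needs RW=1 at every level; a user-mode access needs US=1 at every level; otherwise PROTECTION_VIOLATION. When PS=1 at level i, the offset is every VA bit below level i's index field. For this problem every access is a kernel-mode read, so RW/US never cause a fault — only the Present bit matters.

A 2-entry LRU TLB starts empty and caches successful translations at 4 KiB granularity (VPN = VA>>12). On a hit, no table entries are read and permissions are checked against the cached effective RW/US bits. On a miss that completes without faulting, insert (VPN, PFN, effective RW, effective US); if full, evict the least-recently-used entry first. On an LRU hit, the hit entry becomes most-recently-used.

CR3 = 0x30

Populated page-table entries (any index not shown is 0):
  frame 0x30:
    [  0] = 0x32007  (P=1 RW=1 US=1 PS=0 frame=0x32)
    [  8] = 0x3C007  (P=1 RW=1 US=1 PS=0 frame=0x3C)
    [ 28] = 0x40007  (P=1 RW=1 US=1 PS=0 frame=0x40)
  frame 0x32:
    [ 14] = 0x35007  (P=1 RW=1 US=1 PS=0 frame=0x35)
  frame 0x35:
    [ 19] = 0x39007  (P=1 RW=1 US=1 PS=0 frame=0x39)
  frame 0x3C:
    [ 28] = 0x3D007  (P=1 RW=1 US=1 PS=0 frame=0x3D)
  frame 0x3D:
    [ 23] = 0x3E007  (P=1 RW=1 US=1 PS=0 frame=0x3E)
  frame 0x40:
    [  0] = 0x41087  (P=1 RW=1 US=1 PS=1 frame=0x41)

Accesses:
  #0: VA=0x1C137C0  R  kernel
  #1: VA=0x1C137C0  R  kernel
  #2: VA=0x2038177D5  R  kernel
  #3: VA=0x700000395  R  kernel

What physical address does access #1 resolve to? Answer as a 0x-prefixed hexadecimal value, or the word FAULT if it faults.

Trace:
#0 VA=0x1C137C0 (r,kernel):
  lvl0: tbl 0x30, slot 0 ⇒ 0x32007 (P1/RW1/US1/PS0)
  lvl1: tbl 0x32, slot 14 ⇒ 0x35007 (P1/RW1/US1/PS0)
  lvl2: tbl 0x35, slot 19 ⇒ 0x39007 (P1/RW1/US1/PS0)
  ✓ 0x397C0  — 3 lookups
#1 VA=0x1C137C0 (r,kernel):
  TLB hit vpn=0x1C13 → PA=0x397C0
#2 VA=0x2038177D5 (r,kernel):
  lvl0: tbl 0x30, slot 8 ⇒ 0x3C007 (P1/RW1/US1/PS0)
  lvl1: tbl 0x3C, slot 28 ⇒ 0x3D007 (P1/RW1/US1/PS0)
  lvl2: tbl 0x3D, slot 23 ⇒ 0x3E007 (P1/RW1/US1/PS0)
  ✓ 0x3E7D5  — 3 lookups
#3 VA=0x700000395 (r,kernel):
  lvl0: tbl 0x30, slot 28 ⇒ 0x40007 (P1/RW1/US1/PS0)
  lvl1: tbl 0x40, slot 0 ⇒ 0x41087 (P1/RW1/US1/PS1)
  ✓ 0x41395 (huge @L1)  — 2 lookups

Access #1 PA: 0x397C0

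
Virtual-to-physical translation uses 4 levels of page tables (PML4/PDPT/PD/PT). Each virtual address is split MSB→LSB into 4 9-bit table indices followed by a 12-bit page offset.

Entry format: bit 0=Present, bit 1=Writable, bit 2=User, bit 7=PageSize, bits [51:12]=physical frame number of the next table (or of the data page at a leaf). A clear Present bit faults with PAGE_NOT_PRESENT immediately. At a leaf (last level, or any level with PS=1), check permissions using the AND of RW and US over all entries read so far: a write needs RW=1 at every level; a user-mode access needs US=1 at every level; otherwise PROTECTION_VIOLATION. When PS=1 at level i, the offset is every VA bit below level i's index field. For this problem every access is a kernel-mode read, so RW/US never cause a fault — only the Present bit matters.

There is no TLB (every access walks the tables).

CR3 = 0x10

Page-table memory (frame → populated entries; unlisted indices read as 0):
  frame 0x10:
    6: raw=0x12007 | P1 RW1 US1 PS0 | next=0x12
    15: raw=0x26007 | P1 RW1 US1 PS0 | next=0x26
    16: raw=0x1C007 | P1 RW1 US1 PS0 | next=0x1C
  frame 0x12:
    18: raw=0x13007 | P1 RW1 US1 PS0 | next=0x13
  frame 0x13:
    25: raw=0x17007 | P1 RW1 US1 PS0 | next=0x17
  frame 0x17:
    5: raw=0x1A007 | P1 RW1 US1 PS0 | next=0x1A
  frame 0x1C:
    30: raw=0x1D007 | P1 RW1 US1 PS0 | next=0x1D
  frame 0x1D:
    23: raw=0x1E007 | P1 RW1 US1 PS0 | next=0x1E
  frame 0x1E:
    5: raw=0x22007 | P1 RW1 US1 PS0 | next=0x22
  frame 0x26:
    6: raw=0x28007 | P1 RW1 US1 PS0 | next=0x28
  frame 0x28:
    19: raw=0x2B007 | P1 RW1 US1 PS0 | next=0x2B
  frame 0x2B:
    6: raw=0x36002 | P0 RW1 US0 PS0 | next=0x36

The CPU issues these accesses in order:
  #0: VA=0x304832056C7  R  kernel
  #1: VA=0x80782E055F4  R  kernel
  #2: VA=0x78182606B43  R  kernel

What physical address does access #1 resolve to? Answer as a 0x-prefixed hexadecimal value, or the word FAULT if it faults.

Walk each access:
#0 VA=0x304832056C7 (r,kernel):
  lvl0: tbl 0x10, slot 6 ⇒ 0x12007 (P1/RW1/US1/PS0)
  lvl1: tbl 0x12, slot 18 ⇒ 0x13007 (P1/RW1/US1/PS0)
  lvl2: tbl 0x13, slot 25 ⇒ 0x17007 (P1/RW1/US1/PS0)
  lvl3: tbl 0x17, slot 5 ⇒ 0x1A007 (P1/RW1/US1/PS0)
  ✓ 0x1A6C7  — 4 lookups
#1 VA=0x80782E055F4 (r,kernel):
  lvl0: tbl 0x10, slot 16 ⇒ 0x1C007 (P1/RW1/US1/PS0)
  lvl1: tbl 0x1C, slot 30 ⇒ 0x1D007 (P1/RW1/US1/PS0)
  lvl2: tbl 0x1D, slot 23 ⇒ 0x1E007 (P1/RW1/US1/PS0)
  lvl3: tbl 0x1E, slot 5 ⇒ 0x22007 (P1/RW1/US1/PS0)
  ✓ 0x225F4  — 4 lookups
#2 VA=0x78182606B43 (r,kernel):
  lvl0: tbl 0x10, slot 15 ⇒ 0x26007 (P1/RW1/US1/PS0)
  lvl1: tbl 0x26, slot 6 ⇒ 0x28007 (P1/RW1/US1/PS0)
  lvl2: tbl 0x28, slot 19 ⇒ 0x2B007 (P1/RW1/US1/PS0)
  lvl3: tbl 0x2B, slot 6 ⇒ 0x36002 (P0/RW1/US0/PS0)
  ⇒ fault: PAGE_NOT_PRESENT  — 4 lookups

Access #1 PA: 0x225F4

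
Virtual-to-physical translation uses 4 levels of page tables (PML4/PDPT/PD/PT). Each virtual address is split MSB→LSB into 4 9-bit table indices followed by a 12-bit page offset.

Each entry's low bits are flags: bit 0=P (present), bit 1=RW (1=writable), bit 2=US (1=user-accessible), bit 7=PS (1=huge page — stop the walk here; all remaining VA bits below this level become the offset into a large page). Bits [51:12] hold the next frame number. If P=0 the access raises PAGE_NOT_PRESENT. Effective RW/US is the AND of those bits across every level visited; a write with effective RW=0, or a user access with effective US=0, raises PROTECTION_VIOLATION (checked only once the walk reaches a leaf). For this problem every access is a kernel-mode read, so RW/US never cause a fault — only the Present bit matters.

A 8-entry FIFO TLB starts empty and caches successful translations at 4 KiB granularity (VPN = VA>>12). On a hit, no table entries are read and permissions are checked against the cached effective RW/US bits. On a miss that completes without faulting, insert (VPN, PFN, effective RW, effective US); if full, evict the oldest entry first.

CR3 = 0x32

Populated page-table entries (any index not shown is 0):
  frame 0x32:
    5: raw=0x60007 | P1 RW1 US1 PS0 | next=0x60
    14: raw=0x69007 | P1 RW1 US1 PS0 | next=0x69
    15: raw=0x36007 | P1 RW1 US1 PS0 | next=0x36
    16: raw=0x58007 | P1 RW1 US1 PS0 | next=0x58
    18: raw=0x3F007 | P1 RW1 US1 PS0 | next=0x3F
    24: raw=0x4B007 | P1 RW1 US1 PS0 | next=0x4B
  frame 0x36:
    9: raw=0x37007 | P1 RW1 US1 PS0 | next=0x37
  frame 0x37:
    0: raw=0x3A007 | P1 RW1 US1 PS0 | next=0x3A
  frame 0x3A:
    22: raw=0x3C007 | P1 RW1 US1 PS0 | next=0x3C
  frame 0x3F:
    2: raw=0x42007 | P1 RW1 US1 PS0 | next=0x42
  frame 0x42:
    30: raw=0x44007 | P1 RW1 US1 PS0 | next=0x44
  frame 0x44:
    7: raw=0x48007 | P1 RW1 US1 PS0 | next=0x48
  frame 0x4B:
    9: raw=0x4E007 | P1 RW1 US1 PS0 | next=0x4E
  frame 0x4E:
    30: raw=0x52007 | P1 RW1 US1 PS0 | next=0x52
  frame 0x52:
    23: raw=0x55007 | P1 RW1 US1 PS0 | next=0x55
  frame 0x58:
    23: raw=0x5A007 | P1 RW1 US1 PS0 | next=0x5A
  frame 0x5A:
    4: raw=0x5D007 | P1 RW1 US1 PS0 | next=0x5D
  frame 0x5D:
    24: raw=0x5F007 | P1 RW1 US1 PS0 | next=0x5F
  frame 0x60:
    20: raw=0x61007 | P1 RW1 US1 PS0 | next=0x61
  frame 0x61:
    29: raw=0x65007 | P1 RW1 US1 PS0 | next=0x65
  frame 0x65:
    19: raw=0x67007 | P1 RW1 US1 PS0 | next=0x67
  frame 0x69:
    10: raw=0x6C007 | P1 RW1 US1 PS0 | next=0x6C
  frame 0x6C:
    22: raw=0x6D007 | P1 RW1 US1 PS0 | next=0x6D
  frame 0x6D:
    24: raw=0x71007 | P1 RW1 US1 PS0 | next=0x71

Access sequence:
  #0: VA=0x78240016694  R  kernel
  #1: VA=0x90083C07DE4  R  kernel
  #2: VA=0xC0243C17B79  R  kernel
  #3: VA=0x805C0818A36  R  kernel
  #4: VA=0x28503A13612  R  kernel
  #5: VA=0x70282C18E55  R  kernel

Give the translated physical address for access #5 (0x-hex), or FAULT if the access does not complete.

Trace:
#0 VA=0x78240016694 (r,kernel):
  L0 @0x32[15] → 0x36007  P=1,RW=1,US=1,PS=0
  L1 @0x36[9] → 0x37007  P=1,RW=1,US=1,PS=0
  L2 @0x37[0] → 0x3A007  P=1,RW=1,US=1,PS=0
  L3 @0x3A[22] → 0x3C007  P=1,RW=1,US=1,PS=0
  ⇒ phys 0x3C694  [4 reads]
#1 VA=0x90083C07DE4 (r,kernel):
  L0 @0x32[18] → 0x3F007  P=1,RW=1,US=1,PS=0
  L1 @0x3F[2] → 0x42007  P=1,RW=1,US=1,PS=0
  L2 @0x42[30] → 0x44007  P=1,RW=1,US=1,PS=0
  L3 @0x44[7] → 0x48007  P=1,RW=1,US=1,PS=0
  ⇒ phys 0x48DE4  [4 reads]
#2 VA=0xC0243C17B79 (r,kernel):
  L0 @0x32[24] → 0x4B007  P=1,RW=1,US=1,PS=0
  L1 @0x4B[9] → 0x4E007  P=1,RW=1,US=1,PS=0
  L2 @0x4E[30] → 0x52007  P=1,RW=1,US=1,PS=0
  L3 @0x52[23] → 0x55007  P=1,RW=1,US=1,PS=0
  ⇒ phys 0x55B79  [4 reads]
#3 VA=0x805C0818A36 (r,kernel):
  L0 @0x32[16] → 0x58007  P=1,RW=1,US=1,PS=0
  L1 @0x58[23] → 0x5A007  P=1,RW=1,US=1,PS=0
  L2 @0x5A[4] → 0x5D007  P=1,RW=1,US=1,PS=0
  L3 @0x5D[24] → 0x5F007  P=1,RW=1,US=1,PS=0
  ⇒ phys 0x5FA36  [4 reads]
#4 VA=0x28503A13612 (r,kernel):
  L0 @0x32[5] → 0x60007  P=1,RW=1,US=1,PS=0
  L1 @0x60[20] → 0x61007  P=1,RW=1,US=1,PS=0
  L2 @0x61[29] → 0x65007  P=1,RW=1,US=1,PS=0
  L3 @0x65[19] → 0x67007  P=1,RW=1,US=1,PS=0
  ⇒ phys 0x67612  [4 reads]
#5 VA=0x70282C18E55 (r,kernel):
  L0 @0x32[14] → 0x69007  P=1,RW=1,US=1,PS=0
  L1 @0x69[10] → 0x6C007  P=1,RW=1,US=1,PS=0
  L2 @0x6C[22] → 0x6D007  P=1,RW=1,US=1,PS=0
  L3 @0x6D[24] → 0x71007  P=1,RW=1,US=1,PS=0
  ⇒ phys 0x71E55  [4 reads]

Access #5 PA: 0x71E55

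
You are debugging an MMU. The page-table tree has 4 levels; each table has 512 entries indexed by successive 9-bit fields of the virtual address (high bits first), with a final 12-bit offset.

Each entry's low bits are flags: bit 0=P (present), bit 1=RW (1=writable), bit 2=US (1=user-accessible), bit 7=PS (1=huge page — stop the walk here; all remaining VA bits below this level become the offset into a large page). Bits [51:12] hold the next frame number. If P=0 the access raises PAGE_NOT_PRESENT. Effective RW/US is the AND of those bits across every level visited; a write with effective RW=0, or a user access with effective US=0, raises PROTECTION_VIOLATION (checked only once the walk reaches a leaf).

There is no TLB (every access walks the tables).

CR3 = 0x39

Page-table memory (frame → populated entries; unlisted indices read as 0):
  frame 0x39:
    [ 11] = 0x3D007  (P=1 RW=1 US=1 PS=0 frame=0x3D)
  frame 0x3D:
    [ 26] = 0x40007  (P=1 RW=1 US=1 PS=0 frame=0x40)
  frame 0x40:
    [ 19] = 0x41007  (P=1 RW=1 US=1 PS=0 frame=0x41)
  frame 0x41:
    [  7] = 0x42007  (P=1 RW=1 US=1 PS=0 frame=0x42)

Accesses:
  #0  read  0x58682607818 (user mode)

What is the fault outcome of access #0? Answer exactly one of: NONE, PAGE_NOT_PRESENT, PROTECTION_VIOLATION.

Trace:
#0 VA=0x58682607818 (r,user):
  L0 @0x39[11] → 0x3D007  P=1,RW=1,US=1,PS=0
  L1 @0x3D[26] → 0x40007  P=1,RW=1,US=1,PS=0
  L2 @0x40[19] → 0x41007  P=1,RW=1,US=1,PS=0
  L3 @0x41[7] → 0x42007  P=1,RW=1,US=1,PS=0
  ⇒ phys 0x42818  [4 reads]

Access #0 fault: NONE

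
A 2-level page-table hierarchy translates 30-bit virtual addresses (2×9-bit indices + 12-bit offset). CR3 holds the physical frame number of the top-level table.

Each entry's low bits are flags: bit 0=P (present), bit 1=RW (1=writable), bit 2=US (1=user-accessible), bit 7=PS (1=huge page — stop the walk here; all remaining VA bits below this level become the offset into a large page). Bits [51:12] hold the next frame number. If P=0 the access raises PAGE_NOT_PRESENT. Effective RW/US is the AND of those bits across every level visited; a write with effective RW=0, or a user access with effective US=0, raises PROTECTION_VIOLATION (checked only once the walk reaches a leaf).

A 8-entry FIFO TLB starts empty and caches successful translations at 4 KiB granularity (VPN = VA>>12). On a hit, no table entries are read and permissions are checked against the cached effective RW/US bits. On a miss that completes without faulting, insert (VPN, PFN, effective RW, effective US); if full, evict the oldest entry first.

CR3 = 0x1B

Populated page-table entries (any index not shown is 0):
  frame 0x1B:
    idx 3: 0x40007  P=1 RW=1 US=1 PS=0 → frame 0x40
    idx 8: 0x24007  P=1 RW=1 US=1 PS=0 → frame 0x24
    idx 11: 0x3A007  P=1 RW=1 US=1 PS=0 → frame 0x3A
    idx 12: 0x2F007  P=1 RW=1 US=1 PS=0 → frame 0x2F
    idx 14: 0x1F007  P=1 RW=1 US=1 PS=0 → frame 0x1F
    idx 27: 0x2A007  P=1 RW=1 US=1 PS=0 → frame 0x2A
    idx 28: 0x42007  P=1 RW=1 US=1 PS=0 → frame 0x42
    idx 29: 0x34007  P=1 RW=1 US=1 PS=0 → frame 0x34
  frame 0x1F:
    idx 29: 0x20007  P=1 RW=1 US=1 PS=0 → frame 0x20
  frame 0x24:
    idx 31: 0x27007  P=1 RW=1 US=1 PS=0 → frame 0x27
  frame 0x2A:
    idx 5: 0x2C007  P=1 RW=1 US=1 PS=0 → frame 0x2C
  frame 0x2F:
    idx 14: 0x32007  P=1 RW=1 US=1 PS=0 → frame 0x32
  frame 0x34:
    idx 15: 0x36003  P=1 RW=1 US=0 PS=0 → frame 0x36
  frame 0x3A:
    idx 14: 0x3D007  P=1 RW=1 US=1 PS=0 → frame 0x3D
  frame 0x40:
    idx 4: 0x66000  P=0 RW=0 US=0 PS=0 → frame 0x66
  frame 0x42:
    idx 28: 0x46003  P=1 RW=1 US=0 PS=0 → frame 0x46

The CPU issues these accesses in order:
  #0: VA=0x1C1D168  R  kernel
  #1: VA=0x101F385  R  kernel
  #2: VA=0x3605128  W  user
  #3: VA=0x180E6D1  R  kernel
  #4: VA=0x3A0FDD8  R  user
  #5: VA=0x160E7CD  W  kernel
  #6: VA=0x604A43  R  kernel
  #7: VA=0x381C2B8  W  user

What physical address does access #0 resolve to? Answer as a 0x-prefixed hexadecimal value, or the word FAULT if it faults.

Walk each access:
#0 VA=0x1C1D168 (r,kernel):
  L0: frame=0x1B idx=14 entry=0x1F007 [P=1 RW=1 US=1 PS=0]
  L1: frame=0x1F idx=29 entry=0x20007 [P=1 RW=1 US=1 PS=0]
  ⇒ phys 0x20168  [2 reads]
#1 VA=0x101F385 (r,kernel):
  L0: frame=0x1B idx=8 entry=0x24007 [P=1 RW=1 US=1 PS=0]
  L1: frame=0x24 idx=31 entry=0x27007 [P=1 RW=1 US=1 PS=0]
  ⇒ phys 0x27385  [2 reads]
#2 VA=0x3605128 (w,user):
  L0: frame=0x1B idx=27 entry=0x2A007 [P=1 RW=1 US=1 PS=0]
  L1: frame=0x2A idx=5 entry=0x2C007 [P=1 RW=1 US=1 PS=0]
  ⇒ phys 0x2C128  [2 reads]
#3 VA=0x180E6D1 (r,kernel):
  L0: frame=0x1B idx=12 entry=0x2F007 [P=1 RW=1 US=1 PS=0]
  L1: frame=0x2F idx=14 entry=0x32007 [P=1 RW=1 US=1 PS=0]
  ⇒ phys 0x326D1  [2 reads]
#4 VA=0x3A0FDD8 (r,user):
  L0: frame=0x1B idx=29 entry=0x34007 [P=1 RW=1 US=1 PS=0]
  L1: frame=0x34 idx=15 entry=0x36003 [P=1 RW=1 US=0 PS=0]
  ⇒ fault: PROTECTION_VIOLATION  — 2 lookups
#5 VA=0x160E7CD (w,kernel):
  L0: frame=0x1B idx=11 entry=0x3A007 [P=1 RW=1 US=1 PS=0]
  L1: frame=0x3A idx=14 entry=0x3D007 [P=1 RW=1 US=1 PS=0]
  ⇒ phys 0x3D7CD  [2 reads]
#6 VA=0x604A43 (r,kernel):
  L0: frame=0x1B idx=3 entry=0x40007 [P=1 RW=1 US=1 PS=0]
  L1: frame=0x40 idx=4 entry=0x66000 [P=0 RW=0 US=0 PS=0]
  ⇒ fault: PAGE_NOT_PRESENT  — 2 lookups
#7 VA=0x381C2B8 (w,user):
  L0: frame=0x1B idx=28 entry=0x42007 [P=1 RW=1 US=1 PS=0]
  L1: frame=0x42 idx=28 entry=0x46003 [P=1 RW=1 US=0 PS=0]
  ⇒ fault: PROTECTION_VIOLATION  — 2 lookups

Access #0 PA: 0x20168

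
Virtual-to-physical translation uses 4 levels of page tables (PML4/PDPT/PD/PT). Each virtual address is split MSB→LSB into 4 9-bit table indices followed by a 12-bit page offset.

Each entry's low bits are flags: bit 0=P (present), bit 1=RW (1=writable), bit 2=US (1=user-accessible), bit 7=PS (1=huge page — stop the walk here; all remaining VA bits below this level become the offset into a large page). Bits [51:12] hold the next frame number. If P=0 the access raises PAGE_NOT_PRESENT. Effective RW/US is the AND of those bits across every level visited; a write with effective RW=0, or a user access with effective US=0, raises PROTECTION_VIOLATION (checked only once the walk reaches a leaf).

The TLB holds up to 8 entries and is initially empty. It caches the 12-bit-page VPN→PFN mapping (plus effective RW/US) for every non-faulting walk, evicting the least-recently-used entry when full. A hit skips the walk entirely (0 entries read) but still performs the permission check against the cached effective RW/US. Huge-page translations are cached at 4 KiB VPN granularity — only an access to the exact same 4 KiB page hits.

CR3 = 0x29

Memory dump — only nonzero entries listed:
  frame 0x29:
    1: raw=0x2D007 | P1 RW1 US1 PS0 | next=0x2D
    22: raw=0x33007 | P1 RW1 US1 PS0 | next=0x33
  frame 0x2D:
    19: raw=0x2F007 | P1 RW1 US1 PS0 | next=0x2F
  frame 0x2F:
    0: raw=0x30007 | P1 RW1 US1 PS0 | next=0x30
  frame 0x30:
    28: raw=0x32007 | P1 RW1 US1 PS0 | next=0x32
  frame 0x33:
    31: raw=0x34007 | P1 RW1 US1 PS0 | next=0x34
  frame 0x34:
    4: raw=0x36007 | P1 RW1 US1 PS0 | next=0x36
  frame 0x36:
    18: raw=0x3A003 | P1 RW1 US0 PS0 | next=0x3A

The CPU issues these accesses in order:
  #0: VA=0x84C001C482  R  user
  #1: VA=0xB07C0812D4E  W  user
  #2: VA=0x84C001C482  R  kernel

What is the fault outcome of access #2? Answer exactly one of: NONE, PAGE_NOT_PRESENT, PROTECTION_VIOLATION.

Trace:
#0 VA=0x84C001C482 (r,user):
  L0 @0x29[1] → 0x2D007  P=1,RW=1,US=1,PS=0
  L1 @0x2D[19] → 0x2F007  P=1,RW=1,US=1,PS=0
  L2 @0x2F[0] → 0x30007  P=1,RW=1,US=1,PS=0
  L3 @0x30[28] → 0x32007  P=1,RW=1,US=1,PS=0
  ✓ 0x32482  — 4 lookups
#1 VA=0xB07C0812D4E (w,user):
  L0 @0x29[22] → 0x33007  P=1,RW=1,US=1,PS=0
  L1 @0x33[31] → 0x34007  P=1,RW=1,US=1,PS=0
  L2 @0x34[4] → 0x36007  P=1,RW=1,US=1,PS=0
  L3 @0x36[18] → 0x3A003  P=1,RW=1,US=0,PS=0
  ✗ PROTECTION_VIOLATION  [4 reads]
#2 VA=0x84C001C482 (r,kernel):
  TLB hit vpn=0x84C001C → PA=0x32482

Access #2 fault: NONE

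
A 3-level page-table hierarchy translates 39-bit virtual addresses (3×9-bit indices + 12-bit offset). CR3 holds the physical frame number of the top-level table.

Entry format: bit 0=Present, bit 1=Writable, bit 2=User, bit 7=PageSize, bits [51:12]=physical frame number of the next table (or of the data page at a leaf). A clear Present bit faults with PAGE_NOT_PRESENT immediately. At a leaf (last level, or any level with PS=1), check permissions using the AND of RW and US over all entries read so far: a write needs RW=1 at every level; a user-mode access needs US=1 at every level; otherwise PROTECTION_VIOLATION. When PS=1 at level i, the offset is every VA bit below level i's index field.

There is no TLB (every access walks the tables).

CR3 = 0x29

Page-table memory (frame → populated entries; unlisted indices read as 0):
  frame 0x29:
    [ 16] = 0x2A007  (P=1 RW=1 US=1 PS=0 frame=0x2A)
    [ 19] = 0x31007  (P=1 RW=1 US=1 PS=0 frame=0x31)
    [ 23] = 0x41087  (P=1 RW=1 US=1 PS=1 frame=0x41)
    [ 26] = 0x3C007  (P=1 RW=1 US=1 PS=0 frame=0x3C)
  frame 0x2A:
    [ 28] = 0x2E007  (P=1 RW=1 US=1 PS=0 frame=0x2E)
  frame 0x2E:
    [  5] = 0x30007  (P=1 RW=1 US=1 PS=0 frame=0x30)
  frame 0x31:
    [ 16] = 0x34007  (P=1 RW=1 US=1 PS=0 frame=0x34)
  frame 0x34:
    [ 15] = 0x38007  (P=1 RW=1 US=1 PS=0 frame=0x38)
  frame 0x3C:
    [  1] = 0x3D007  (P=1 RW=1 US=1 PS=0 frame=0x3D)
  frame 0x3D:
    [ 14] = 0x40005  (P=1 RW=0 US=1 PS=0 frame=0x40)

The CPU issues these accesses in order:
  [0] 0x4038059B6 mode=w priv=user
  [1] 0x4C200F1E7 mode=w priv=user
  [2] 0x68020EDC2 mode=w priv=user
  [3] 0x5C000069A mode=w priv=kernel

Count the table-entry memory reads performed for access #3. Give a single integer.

Per-access translation:
#0 VA=0x4038059B6 (w,user):
  [0] read 0x29 idx=16: raw=0x2A007 flags P=1 W=1 U=1 S=0
  [1] read 0x2A idx=28: raw=0x2E007 flags P=1 W=1 U=1 S=0
  [2] read 0x2E idx=5: raw=0x30007 flags P=1 W=1 U=1 S=0
  ✓ 0x309B6  — 3 lookups
#1 VA=0x4C200F1E7 (w,user):
  [0] read 0x29 idx=19: raw=0x31007 flags P=1 W=1 U=1 S=0
  [1] read 0x31 idx=16: raw=0x34007 flags P=1 W=1 U=1 S=0
  [2] read 0x34 idx=15: raw=0x38007 flags P=1 W=1 U=1 S=0
  ✓ 0x381E7  — 3 lookups
#2 VA=0x68020EDC2 (w,user):
  [0] read 0x29 idx=26: raw=0x3C007 flags P=1 W=1 U=1 S=0
  [1] read 0x3C idx=1: raw=0x3D007 flags P=1 W=1 U=1 S=0
  [2] read 0x3D idx=14: raw=0x40005 flags P=1 W=0 U=1 S=0
  ✗ PROTECTION_VIOLATION  [3 reads]
#3 VA=0x5C000069A (w,kernel):
  [0] read 0x29 idx=23: raw=0x41087 flags P=1 W=1 U=1 S=1
  ✓ 0x4169A (huge @L0)  — 1 lookups

Entries read for #3: 1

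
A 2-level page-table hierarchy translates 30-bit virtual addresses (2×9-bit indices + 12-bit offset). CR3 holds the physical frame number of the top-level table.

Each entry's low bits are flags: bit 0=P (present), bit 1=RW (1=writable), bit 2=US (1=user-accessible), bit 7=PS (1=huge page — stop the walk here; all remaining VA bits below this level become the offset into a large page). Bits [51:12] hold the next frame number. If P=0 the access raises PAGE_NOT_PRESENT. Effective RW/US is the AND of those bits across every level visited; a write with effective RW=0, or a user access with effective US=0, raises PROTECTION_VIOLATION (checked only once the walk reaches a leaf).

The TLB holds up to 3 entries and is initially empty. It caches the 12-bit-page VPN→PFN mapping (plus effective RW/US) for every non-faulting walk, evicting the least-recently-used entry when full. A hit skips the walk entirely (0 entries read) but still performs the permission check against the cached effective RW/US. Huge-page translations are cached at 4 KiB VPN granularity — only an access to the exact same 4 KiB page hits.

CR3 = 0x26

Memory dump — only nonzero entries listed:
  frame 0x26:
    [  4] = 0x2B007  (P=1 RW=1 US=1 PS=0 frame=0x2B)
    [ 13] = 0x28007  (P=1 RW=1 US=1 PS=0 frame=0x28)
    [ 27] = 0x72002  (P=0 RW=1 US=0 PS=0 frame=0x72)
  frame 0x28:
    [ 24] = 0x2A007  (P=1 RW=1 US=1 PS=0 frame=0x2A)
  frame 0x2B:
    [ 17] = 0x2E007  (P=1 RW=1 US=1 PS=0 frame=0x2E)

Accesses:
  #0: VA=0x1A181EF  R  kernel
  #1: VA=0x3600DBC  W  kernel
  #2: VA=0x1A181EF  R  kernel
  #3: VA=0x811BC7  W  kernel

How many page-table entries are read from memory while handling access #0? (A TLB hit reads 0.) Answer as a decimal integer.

Per-access translation:
#0 VA=0x1A181EF (r,kernel):
  L0 @0x26[13] → 0x28007  P=1,RW=1,US=1,PS=0
  L1 @0x28[24] → 0x2A007  P=1,RW=1,US=1,PS=0
  ⇒ phys 0x2A1EF  [2 reads]
#1 VA=0x3600DBC (w,kernel):
  L0 @0x26[27] → 0x72002  P=0,RW=1,US=0,PS=0
  ✗ PAGE_NOT_PRESENT  [1 reads]
#2 VA=0x1A181EF (r,kernel):
  TLB hit vpn=0x1A18 → PA=0x2A1EF
#3 VA=0x811BC7 (w,kernel):
  L0 @0x26[4] → 0x2B007  P=1,RW=1,US=1,PS=0
  L1 @0x2B[17] → 0x2E007  P=1,RW=1,US=1,PS=0
  ⇒ phys 0x2EBC7  [2 reads]

Entries read for #0: 2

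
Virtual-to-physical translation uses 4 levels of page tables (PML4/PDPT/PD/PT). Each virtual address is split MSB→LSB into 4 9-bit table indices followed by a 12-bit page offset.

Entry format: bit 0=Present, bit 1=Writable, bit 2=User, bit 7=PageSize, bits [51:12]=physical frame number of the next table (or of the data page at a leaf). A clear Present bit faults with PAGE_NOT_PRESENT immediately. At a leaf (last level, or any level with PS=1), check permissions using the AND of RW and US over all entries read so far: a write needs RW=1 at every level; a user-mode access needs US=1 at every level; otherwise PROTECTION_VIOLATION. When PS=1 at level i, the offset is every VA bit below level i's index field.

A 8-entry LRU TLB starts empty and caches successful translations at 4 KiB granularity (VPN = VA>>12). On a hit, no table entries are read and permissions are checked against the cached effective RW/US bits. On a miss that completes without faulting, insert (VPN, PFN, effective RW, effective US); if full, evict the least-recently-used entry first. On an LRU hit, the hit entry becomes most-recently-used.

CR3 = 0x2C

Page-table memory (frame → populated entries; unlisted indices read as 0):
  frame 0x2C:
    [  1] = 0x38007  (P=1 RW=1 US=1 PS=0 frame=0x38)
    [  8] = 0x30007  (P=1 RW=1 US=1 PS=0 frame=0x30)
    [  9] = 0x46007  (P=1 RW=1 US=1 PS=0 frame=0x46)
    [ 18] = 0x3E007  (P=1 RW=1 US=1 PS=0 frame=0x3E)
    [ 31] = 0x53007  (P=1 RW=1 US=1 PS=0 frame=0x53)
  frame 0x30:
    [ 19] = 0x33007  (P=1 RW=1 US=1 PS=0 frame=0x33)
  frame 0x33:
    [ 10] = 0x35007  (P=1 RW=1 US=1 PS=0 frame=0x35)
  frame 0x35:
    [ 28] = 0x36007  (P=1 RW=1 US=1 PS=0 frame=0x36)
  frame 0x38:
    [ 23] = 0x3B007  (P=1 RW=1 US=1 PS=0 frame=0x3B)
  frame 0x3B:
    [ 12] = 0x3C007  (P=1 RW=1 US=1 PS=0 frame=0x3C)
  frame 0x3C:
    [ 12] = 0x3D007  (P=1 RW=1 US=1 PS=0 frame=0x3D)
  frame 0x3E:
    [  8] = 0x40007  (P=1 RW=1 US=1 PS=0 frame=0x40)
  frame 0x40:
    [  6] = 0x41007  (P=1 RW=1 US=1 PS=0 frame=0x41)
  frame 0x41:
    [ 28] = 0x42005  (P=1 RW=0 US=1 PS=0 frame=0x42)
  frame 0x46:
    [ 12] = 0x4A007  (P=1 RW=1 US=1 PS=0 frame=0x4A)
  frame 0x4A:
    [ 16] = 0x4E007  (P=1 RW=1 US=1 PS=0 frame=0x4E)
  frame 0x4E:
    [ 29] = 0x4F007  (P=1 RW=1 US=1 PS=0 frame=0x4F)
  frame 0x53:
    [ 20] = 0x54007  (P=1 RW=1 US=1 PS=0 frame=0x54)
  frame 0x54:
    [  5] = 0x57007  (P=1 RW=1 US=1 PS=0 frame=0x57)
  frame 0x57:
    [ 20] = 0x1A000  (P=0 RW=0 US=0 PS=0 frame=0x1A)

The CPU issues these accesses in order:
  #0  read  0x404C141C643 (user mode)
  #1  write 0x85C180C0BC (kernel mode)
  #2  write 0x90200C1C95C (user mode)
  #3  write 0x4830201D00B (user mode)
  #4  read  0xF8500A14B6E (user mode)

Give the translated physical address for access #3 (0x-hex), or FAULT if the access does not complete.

Walk each access:
#0 VA=0x404C141C643 (r,user):
  [0] read 0x2C idx=8: raw=0x30007 flags P=1 W=1 U=1 S=0
  [1] read 0x30 idx=19: raw=0x33007 flags P=1 W=1 U=1 S=0
  [2] read 0x33 idx=10: raw=0x35007 flags P=1 W=1 U=1 S=0
  [3] read 0x35 idx=28: raw=0x36007 flags P=1 W=1 U=1 S=0
  ⇒ phys 0x36643  [4 reads]
#1 VA=0x85C180C0BC (w,kernel):
  [0] read 0x2C idx=1: raw=0x38007 flags P=1 W=1 U=1 S=0
  [1] read 0x38 idx=23: raw=0x3B007 flags P=1 W=1 U=1 S=0
  [2] read 0x3B idx=12: raw=0x3C007 flags P=1 W=1 U=1 S=0
  [3] read 0x3C idx=12: raw=0x3D007 flags P=1 W=1 U=1 S=0
  ⇒ phys 0x3D0BC  [4 reads]
#2 VA=0x90200C1C95C (w,user):
  [0] read 0x2C idx=18: raw=0x3E007 flags P=1 W=1 U=1 S=0
  [1] read 0x3E idx=8: raw=0x40007 flags P=1 W=1 U=1 S=0
  [2] read 0x40 idx=6: raw=0x41007 flags P=1 W=1 U=1 S=0
  [3] read 0x41 idx=28: raw=0x42005 flags P=1 W=0 U=1 S=0
  ⇒ fault: PROTECTION_VIOLATION  — 4 lookups
#3 VA=0x4830201D00B (w,user):
  [0] read 0x2C idx=9: raw=0x46007 flags P=1 W=1 U=1 S=0
  [1] read 0x46 idx=12: raw=0x4A007 flags P=1 W=1 U=1 S=0
  [2] read 0x4A idx=16: raw=0x4E007 flags P=1 W=1 U=1 S=0
  [3] read 0x4E idx=29: raw=0x4F007 flags P=1 W=1 U=1 S=0
  ⇒ phys 0x4F00B  [4 reads]
#4 VA=0xF8500A14B6E (r,user):
  [0] read 0x2C idx=31: raw=0x53007 flags P=1 W=1 U=1 S=0
  [1] read 0x53 idx=20: raw=0x54007 flags P=1 W=1 U=1 S=0
  [2] read 0x54 idx=5: raw=0x57007 flags P=1 W=1 U=1 S=0
  [3] read 0x57 idx=20: raw=0x1A000 flags P=0 W=0 U=0 S=0
  ⇒ fault: PAGE_NOT_PRESENT  — 4 lookups

Access #3 PA: 0x4F00B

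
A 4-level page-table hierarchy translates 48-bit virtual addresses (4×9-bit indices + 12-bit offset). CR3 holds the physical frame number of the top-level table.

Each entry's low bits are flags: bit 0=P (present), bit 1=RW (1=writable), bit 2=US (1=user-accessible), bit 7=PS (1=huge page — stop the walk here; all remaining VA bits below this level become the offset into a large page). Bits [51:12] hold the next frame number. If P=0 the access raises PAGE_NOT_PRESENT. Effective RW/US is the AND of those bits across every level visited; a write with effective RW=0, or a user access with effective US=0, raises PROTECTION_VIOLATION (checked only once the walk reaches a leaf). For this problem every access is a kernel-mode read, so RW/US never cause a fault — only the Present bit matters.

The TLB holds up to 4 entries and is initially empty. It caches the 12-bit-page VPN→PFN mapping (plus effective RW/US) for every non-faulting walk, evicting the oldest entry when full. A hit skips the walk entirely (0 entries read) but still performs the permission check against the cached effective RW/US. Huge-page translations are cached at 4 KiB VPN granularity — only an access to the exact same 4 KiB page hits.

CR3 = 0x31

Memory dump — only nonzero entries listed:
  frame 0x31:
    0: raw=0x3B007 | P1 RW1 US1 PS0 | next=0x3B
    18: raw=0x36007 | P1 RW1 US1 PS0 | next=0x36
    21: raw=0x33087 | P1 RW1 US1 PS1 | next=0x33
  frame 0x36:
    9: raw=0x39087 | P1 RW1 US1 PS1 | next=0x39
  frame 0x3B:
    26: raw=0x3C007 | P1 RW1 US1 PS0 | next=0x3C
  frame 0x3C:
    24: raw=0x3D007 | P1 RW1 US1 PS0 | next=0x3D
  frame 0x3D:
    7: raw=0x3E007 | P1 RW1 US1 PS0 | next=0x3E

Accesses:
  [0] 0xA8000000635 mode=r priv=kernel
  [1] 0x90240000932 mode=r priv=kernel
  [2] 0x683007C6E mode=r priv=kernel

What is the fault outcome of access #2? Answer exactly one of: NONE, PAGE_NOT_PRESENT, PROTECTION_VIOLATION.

Per-access translation:
#0 VA=0xA8000000635 (r,kernel):
  lvl0: tbl 0x31, slot 21 ⇒ 0x33087 (P1/RW1/US1/PS1)
  ✓ 0x33635 (huge @L0)  — 1 lookups
#1 VA=0x90240000932 (r,kernel):
  lvl0: tbl 0x31, slot 18 ⇒ 0x36007 (P1/RW1/US1/PS0)
  lvl1: tbl 0x36, slot 9 ⇒ 0x39087 (P1/RW1/US1/PS1)
  ✓ 0x39932 (huge @L1)  — 2 lookups
#2 VA=0x683007C6E (r,kernel):
  lvl0: tbl 0x31, slot 0 ⇒ 0x3B007 (P1/RW1/US1/PS0)
  lvl1: tbl 0x3B, slot 26 ⇒ 0x3C007 (P1/RW1/US1/PS0)
  lvl2: tbl 0x3C, slot 24 ⇒ 0x3D007 (P1/RW1/US1/PS0)
  lvl3: tbl 0x3D, slot 7 ⇒ 0x3E007 (P1/RW1/US1/PS0)
  ✓ 0x3EC6E  — 4 lookups

Access #2 fault: NONE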